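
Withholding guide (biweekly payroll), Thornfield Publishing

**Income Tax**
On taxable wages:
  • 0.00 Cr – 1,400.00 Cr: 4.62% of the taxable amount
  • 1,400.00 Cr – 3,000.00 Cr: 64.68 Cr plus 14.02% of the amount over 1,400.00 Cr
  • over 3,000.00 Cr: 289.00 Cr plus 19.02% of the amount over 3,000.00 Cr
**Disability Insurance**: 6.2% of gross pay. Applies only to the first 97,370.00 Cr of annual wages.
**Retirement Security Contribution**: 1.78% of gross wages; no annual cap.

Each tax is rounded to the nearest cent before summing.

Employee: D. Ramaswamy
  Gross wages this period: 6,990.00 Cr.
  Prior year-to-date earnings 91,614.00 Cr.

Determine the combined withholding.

Income Tax: taxable = 6,990.00 Cr
  289.00 Cr + 19.02% × (6,990.00 Cr − 3,000.00 Cr) = 289.00 Cr + 19.02% × 3,990.00 Cr = 1,047.90 Cr
Disability Insurance: cap 97,370.00 Cr − YTD 91,614.00 Cr = 5,756.00 Cr subject; 6.2% × 5,756.00 Cr = 356.87 Cr
Retirement Security Contribution: 1.78% × 6,990.00 Cr = 124.42 Cr
Total: 1,047.90 Cr + 356.87 Cr + 124.42 Cr = 1,529.19 Cr

1,529.19 Cr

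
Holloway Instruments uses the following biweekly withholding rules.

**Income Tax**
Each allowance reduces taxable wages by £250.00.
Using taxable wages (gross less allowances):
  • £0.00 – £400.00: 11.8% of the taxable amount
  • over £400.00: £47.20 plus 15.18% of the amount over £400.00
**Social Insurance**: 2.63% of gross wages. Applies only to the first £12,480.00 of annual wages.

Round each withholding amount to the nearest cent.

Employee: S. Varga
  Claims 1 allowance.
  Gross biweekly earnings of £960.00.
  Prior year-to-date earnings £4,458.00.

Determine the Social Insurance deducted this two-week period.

Social Insurance: 2.63% × £960.00 = £25.25

£25.25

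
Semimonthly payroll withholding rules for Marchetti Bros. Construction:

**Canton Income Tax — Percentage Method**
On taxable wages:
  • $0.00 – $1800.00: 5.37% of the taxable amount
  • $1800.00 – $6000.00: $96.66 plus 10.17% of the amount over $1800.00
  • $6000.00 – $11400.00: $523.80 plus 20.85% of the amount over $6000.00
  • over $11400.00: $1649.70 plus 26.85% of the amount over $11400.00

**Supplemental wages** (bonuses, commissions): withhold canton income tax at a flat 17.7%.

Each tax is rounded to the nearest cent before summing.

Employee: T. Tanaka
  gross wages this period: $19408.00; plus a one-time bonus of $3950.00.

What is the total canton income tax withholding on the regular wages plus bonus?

$4499.00

Canton Income Tax: taxable = $19408.00
  $1649.70 + 26.85% × ($19408.00 − $11400.00) = $1649.70 + 26.85% × $8008.00 = $3799.85
Supplemental (17.7% flat on bonus): 17.7% × $3950.00 = $699.15
Total canton income tax: $3799.85 + $699.15 = $4499.00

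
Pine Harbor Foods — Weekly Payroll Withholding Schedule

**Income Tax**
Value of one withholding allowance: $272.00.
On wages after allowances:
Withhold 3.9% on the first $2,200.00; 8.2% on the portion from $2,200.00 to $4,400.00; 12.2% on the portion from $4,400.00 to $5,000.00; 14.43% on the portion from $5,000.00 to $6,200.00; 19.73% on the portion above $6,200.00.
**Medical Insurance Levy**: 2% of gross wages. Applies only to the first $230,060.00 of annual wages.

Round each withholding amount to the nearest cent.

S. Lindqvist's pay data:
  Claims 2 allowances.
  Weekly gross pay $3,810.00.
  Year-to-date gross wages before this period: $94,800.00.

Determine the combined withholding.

Income Tax: taxable = $3,810.00 − 2×$272.00 = $3,266.00
  $85.80 + 8.2% × ($3,266.00 − $2,200.00) = $85.80 + 8.2% × $1,066.00 = $173.21
Medical Insurance Levy: 2% × $3,810.00 = $76.20
Total: $173.21 + $76.20 = $249.41

$249.41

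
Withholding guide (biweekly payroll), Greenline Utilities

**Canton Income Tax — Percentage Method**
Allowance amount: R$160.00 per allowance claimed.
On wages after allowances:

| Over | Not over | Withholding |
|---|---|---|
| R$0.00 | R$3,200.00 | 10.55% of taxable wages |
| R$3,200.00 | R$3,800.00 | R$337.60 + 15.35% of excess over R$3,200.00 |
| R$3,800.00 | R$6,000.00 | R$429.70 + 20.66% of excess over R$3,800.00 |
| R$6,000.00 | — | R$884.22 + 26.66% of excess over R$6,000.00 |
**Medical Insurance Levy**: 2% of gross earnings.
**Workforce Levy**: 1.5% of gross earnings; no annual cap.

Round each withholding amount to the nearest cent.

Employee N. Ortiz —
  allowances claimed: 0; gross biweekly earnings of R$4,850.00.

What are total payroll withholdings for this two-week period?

R$816.38

Canton Income Tax: taxable = R$4,850.00
  R$429.70 + 20.66% × (R$4,850.00 − R$3,800.00) = R$429.70 + 20.66% × R$1,050.00 = R$646.63
Medical Insurance Levy: 2% × R$4,850.00 = R$97.00
Workforce Levy: 1.5% × R$4,850.00 = R$72.75
Total: R$646.63 + R$97.00 + R$72.75 = R$816.38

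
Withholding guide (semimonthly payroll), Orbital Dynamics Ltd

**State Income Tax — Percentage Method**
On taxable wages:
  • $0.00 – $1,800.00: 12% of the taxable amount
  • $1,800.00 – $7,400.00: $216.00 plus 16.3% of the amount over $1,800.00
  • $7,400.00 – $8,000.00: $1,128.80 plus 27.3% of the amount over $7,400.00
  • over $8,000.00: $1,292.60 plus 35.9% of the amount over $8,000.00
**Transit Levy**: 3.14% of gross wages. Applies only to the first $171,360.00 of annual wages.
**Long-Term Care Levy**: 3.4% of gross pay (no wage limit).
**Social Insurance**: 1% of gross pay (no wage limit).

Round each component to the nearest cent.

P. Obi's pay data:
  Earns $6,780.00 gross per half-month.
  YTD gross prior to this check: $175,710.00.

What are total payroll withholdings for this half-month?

$1,326.06

State Income Tax: taxable = $6,780.00
  $216.00 + 16.3% × ($6,780.00 − $1,800.00) = $216.00 + 16.3% × $4,980.00 = $1,027.74
Transit Levy: YTD $175,710.00 ≥ cap $171,360.00 → $0.00
Long-Term Care Levy: 3.4% × $6,780.00 = $230.52
Social Insurance: 1% × $6,780.00 = $67.80
Total: $1,027.74 + $0.00 + $230.52 + $67.80 = $1,326.06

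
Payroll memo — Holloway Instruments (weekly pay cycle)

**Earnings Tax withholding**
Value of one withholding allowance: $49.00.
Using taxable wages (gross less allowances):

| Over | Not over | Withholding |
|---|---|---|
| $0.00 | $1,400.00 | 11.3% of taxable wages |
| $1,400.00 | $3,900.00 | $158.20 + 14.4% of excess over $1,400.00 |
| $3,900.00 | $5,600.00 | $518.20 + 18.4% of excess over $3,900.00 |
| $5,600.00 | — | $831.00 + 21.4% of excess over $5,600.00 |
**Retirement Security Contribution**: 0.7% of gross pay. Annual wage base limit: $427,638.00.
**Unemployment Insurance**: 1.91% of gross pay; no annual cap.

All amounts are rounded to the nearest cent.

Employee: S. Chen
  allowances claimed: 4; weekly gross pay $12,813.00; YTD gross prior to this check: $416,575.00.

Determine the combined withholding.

Earnings Tax: taxable = $12,813.00 − 4×$49.00 = $12,617.00
  $831.00 + 21.4% × ($12,617.00 − $5,600.00) = $831.00 + 21.4% × $7,017.00 = $2,332.64
Retirement Security Contribution: cap $427,638.00 − YTD $416,575.00 = $11,063.00 subject; 0.7% × $11,063.00 = $77.44
Unemployment Insurance: 1.91% × $12,813.00 = $244.73
Total: $2,332.64 + $77.44 + $244.73 = $2,654.81

$2,654.81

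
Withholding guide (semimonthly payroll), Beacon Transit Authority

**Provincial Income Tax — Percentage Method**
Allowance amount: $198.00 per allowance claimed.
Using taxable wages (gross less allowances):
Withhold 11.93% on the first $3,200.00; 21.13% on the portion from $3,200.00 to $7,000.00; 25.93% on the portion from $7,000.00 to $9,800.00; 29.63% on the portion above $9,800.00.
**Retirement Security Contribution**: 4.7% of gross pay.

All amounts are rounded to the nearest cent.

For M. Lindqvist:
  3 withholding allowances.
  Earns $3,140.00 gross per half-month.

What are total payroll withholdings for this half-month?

$451.32

Provincial Income Tax: taxable = $3,140.00 − 3×$198.00 = $2,546.00
  11.93% × $2,546.00 = $303.74
Retirement Security Contribution: 4.7% × $3,140.00 = $147.58
Total: $303.74 + $147.58 = $451.32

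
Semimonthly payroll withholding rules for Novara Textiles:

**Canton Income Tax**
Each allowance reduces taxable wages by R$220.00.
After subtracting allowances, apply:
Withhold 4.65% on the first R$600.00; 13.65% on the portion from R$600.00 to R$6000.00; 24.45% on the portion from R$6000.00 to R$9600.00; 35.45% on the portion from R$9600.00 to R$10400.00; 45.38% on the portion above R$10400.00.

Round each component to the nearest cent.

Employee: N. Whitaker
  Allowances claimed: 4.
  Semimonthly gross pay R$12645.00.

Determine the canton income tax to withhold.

Canton Income Tax: taxable = R$12645.00 − 4×R$220.00 = R$11765.00
  R$1928.80 + 45.38% × (R$11765.00 − R$10400.00) = R$1928.80 + 45.38% × R$1365.00 = R$2548.24

R$2548.24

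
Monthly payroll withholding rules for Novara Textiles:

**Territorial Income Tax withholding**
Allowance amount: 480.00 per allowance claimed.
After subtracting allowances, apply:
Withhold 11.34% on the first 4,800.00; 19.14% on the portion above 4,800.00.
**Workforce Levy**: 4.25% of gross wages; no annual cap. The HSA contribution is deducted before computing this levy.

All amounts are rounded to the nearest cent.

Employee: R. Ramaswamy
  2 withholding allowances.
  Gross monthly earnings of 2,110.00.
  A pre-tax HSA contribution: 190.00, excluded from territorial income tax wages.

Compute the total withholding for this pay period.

190.46

Territorial Income Tax: taxable = 2,110.00 − 190.00 − 2×480.00 = 960.00
  11.34% × 960.00 = 108.86
Workforce Levy: 4.25% × 1,920.00 = 81.60
Total: 108.86 + 81.60 = 190.46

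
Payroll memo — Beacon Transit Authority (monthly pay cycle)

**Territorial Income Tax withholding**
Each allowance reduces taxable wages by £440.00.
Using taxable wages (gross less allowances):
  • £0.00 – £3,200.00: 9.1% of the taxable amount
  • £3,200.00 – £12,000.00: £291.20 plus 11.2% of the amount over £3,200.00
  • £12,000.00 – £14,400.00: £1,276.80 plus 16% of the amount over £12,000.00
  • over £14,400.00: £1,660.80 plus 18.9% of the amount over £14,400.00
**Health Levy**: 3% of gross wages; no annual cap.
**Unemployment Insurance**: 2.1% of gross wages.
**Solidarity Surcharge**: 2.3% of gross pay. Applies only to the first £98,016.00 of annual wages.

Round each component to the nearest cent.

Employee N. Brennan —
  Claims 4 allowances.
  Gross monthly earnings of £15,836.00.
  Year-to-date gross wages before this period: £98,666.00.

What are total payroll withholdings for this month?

Territorial Income Tax: taxable = £15,836.00 − 4×£440.00 = £14,076.00
  £1,276.80 + 16% × (£14,076.00 − £12,000.00) = £1,276.80 + 16% × £2,076.00 = £1,608.96
Health Levy: 3% × £15,836.00 = £475.08
Unemployment Insurance: 2.1% × £15,836.00 = £332.56
Solidarity Surcharge: YTD £98,666.00 ≥ cap £98,016.00 → £0.00
Total: £1,608.96 + £475.08 + £332.56 + £0.00 = £2,416.60

£2,416.60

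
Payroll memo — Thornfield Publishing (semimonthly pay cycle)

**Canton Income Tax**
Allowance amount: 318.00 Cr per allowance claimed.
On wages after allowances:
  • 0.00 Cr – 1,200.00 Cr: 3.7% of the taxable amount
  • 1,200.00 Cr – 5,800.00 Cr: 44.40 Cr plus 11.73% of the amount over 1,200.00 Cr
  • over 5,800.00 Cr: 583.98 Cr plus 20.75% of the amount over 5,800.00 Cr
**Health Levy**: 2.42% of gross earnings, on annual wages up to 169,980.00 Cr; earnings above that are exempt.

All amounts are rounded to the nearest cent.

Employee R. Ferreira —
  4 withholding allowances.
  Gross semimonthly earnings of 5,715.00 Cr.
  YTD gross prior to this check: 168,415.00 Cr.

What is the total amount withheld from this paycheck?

Canton Income Tax: taxable = 5,715.00 Cr − 4×318.00 Cr = 4,443.00 Cr
  44.40 Cr + 11.73% × (4,443.00 Cr − 1,200.00 Cr) = 44.40 Cr + 11.73% × 3,243.00 Cr = 424.80 Cr
Health Levy: cap 169,980.00 Cr − YTD 168,415.00 Cr = 1,565.00 Cr subject; 2.42% × 1,565.00 Cr = 37.87 Cr
Total: 424.80 Cr + 37.87 Cr = 462.67 Cr

462.67 Cr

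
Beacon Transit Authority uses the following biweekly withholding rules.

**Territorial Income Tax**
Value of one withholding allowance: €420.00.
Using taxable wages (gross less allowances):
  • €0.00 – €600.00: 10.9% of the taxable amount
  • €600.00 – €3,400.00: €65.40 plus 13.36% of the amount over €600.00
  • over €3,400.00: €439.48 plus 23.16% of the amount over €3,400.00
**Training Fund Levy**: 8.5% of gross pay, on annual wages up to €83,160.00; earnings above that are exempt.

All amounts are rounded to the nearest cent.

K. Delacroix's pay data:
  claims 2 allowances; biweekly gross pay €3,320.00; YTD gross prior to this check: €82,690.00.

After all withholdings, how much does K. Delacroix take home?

€2,963.48

Territorial Income Tax: taxable = €3,320.00 − 2×€420.00 = €2,480.00
  €65.40 + 13.36% × (€2,480.00 − €600.00) = €65.40 + 13.36% × €1,880.00 = €316.57
Training Fund Levy: cap €83,160.00 − YTD €82,690.00 = €470.00 subject; 8.5% × €470.00 = €39.95
Total withheld: €316.57 + €39.95 = €356.52
Net pay: €3,320.00 − €356.52 = €2,963.48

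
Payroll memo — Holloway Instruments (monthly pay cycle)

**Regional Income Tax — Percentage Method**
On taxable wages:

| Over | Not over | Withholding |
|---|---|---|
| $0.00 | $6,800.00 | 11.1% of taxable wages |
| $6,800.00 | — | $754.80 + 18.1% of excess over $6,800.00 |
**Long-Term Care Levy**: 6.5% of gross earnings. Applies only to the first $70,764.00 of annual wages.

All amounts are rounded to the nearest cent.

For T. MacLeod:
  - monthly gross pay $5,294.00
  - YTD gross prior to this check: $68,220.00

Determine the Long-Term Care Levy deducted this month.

$165.36

Long-Term Care Levy: cap $70,764.00 − YTD $68,220.00 = $2,544.00 subject; 6.5% × $2,544.00 = $165.36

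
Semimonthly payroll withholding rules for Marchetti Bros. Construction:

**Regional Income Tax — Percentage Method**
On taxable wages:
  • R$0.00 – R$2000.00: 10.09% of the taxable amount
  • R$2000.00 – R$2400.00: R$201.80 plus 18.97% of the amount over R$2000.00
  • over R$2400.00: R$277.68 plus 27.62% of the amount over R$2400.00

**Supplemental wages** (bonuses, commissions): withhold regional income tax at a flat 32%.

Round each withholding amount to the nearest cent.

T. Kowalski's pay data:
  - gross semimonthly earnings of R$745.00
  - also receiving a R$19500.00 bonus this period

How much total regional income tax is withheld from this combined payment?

R$6315.17

Regional Income Tax: taxable = R$745.00
  10.09% × R$745.00 = R$75.17
Supplemental (32% flat on bonus): 32% × R$19500.00 = R$6240.00
Total regional income tax: R$75.17 + R$6240.00 = R$6315.17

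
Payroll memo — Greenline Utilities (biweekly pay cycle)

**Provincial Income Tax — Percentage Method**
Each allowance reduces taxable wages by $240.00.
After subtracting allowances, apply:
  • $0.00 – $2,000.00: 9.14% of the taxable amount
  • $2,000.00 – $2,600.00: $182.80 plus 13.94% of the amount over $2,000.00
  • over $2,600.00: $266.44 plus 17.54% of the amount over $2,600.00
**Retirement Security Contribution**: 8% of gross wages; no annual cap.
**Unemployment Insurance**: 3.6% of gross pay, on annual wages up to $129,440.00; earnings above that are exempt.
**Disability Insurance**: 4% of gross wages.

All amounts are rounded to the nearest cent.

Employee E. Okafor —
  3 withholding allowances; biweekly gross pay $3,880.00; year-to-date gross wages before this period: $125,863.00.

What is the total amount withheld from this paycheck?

Provincial Income Tax: taxable = $3,880.00 − 3×$240.00 = $3,160.00
  $266.44 + 17.54% × ($3,160.00 − $2,600.00) = $266.44 + 17.54% × $560.00 = $364.66
Retirement Security Contribution: 8% × $3,880.00 = $310.40
Unemployment Insurance: cap $129,440.00 − YTD $125,863.00 = $3,577.00 subject; 3.6% × $3,577.00 = $128.77
Disability Insurance: 4% × $3,880.00 = $155.20
Total: $364.66 + $310.40 + $128.77 + $155.20 = $959.03

$959.03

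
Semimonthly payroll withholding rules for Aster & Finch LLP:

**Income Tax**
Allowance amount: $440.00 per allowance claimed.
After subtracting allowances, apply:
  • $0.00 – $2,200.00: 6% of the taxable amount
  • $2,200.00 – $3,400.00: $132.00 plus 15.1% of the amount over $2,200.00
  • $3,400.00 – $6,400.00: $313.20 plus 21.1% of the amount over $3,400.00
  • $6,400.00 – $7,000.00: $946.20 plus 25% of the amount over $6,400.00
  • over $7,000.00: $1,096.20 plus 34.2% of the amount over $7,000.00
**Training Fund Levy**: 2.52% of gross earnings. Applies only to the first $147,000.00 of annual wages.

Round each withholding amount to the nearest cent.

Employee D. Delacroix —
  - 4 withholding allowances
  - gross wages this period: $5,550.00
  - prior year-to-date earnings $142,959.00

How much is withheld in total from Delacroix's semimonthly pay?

$497.32

Income Tax: taxable = $5,550.00 − 4×$440.00 = $3,790.00
  $313.20 + 21.1% × ($3,790.00 − $3,400.00) = $313.20 + 21.1% × $390.00 = $395.49
Training Fund Levy: cap $147,000.00 − YTD $142,959.00 = $4,041.00 subject; 2.52% × $4,041.00 = $101.83
Total: $395.49 + $101.83 = $497.32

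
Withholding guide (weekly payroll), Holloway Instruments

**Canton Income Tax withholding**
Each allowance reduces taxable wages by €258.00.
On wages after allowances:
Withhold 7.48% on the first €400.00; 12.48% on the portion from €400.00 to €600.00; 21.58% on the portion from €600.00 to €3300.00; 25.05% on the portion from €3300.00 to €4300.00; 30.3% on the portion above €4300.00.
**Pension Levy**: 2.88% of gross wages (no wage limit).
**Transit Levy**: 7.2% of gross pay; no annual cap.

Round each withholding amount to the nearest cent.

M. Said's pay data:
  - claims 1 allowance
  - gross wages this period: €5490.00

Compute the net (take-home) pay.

Canton Income Tax: taxable = €5490.00 − 1×€258.00 = €5232.00
  €888.04 + 30.3% × (€5232.00 − €4300.00) = €888.04 + 30.3% × €932.00 = €1170.44
Pension Levy: 2.88% × €5490.00 = €158.11
Transit Levy: 7.2% × €5490.00 = €395.28
Total withheld: €1170.44 + €158.11 + €395.28 = €1723.83
Net pay: €5490.00 − €1723.83 = €3766.17

€3766.17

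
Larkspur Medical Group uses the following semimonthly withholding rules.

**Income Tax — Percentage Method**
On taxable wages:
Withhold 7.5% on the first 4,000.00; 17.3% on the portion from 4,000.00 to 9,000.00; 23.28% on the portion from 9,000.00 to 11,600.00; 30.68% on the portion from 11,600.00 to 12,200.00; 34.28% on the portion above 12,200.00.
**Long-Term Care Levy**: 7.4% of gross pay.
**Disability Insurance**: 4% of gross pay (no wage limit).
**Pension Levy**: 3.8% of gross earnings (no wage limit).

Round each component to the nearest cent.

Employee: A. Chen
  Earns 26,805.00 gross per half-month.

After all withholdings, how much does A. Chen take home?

15,769.69

Income Tax: taxable = 26,805.00
  1,954.36 + 34.28% × (26,805.00 − 12,200.00) = 1,954.36 + 34.28% × 14,605.00 = 6,960.95
Long-Term Care Levy: 7.4% × 26,805.00 = 1,983.57
Disability Insurance: 4% × 26,805.00 = 1,072.20
Pension Levy: 3.8% × 26,805.00 = 1,018.59
Total withheld: 6,960.95 + 1,983.57 + 1,072.20 + 1,018.59 = 11,035.31
Net pay: 26,805.00 − 11,035.31 = 15,769.69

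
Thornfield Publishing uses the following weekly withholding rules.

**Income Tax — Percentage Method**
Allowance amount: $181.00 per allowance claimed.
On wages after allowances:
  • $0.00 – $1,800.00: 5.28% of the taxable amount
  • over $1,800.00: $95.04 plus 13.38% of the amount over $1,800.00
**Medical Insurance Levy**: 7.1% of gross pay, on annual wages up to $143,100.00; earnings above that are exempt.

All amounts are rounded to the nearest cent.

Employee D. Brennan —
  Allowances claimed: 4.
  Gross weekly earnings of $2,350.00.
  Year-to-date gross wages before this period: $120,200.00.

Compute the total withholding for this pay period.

Income Tax: taxable = $2,350.00 − 4×$181.00 = $1,626.00
  5.28% × $1,626.00 = $85.85
Medical Insurance Levy: 7.1% × $2,350.00 = $166.85
Total: $85.85 + $166.85 = $252.70

$252.70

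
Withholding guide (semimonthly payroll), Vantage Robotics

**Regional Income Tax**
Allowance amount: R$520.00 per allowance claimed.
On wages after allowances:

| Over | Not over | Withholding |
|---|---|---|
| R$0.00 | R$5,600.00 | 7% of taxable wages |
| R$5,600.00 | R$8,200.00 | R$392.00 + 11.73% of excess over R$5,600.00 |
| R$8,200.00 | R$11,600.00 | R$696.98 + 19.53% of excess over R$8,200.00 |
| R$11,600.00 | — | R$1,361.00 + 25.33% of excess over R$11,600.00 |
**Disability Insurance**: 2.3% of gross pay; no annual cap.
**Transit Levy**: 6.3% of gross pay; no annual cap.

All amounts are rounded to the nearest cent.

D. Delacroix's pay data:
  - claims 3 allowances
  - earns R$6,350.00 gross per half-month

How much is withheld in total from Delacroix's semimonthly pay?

Regional Income Tax: taxable = R$6,350.00 − 3×R$520.00 = R$4,790.00
  7% × R$4,790.00 = R$335.30
Disability Insurance: 2.3% × R$6,350.00 = R$146.05
Transit Levy: 6.3% × R$6,350.00 = R$400.05
Total: R$335.30 + R$146.05 + R$400.05 = R$881.40

R$881.40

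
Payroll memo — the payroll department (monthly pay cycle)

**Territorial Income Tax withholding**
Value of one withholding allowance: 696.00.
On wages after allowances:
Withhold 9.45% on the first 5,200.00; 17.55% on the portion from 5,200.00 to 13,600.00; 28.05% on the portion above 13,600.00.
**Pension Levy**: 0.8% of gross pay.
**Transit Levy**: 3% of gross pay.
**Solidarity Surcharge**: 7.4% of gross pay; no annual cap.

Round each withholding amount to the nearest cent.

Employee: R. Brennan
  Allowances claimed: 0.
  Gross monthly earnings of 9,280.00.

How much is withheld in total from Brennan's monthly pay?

2,246.80

Territorial Income Tax: taxable = 9,280.00
  491.40 + 17.55% × (9,280.00 − 5,200.00) = 491.40 + 17.55% × 4,080.00 = 1,207.44
Pension Levy: 0.8% × 9,280.00 = 74.24
Transit Levy: 3% × 9,280.00 = 278.40
Solidarity Surcharge: 7.4% × 9,280.00 = 686.72
Total: 1,207.44 + 74.24 + 278.40 + 686.72 = 2,246.80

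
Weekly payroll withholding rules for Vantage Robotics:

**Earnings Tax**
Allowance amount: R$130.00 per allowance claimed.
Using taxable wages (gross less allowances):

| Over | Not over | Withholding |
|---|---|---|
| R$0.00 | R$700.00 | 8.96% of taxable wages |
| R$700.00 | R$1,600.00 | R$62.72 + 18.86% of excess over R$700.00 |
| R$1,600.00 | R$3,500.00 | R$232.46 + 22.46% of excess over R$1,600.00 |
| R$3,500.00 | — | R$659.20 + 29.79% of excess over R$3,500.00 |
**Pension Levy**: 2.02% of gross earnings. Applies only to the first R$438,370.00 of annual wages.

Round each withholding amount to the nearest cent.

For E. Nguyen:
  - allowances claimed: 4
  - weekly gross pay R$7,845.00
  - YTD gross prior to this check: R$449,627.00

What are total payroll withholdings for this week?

Earnings Tax: taxable = R$7,845.00 − 4×R$130.00 = R$7,325.00
  R$659.20 + 29.79% × (R$7,325.00 − R$3,500.00) = R$659.20 + 29.79% × R$3,825.00 = R$1,798.67
Pension Levy: YTD R$449,627.00 ≥ cap R$438,370.00 → R$0.00
Total: R$1,798.67 + R$0.00 = R$1,798.67

R$1,798.67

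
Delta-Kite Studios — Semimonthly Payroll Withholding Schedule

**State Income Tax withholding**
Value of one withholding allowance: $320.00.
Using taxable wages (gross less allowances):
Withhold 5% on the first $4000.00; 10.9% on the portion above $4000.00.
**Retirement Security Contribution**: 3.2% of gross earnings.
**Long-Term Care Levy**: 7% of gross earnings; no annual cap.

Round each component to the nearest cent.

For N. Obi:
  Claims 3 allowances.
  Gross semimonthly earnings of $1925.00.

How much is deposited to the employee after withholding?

$1680.40

State Income Tax: taxable = $1925.00 − 3×$320.00 = $965.00
  5% × $965.00 = $48.25
Retirement Security Contribution: 3.2% × $1925.00 = $61.60
Long-Term Care Levy: 7% × $1925.00 = $134.75
Total withheld: $48.25 + $61.60 + $134.75 = $244.60
Net pay: $1925.00 − $244.60 = $1680.40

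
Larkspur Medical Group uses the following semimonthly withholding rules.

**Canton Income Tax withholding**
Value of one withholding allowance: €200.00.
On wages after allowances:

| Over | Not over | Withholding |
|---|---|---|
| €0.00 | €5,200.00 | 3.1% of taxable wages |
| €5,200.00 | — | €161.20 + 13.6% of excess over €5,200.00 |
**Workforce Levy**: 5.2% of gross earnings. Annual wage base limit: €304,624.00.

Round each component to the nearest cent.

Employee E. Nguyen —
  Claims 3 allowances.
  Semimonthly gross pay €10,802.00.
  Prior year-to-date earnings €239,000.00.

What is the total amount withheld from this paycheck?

€1,403.17

Canton Income Tax: taxable = €10,802.00 − 3×€200.00 = €10,202.00
  €161.20 + 13.6% × (€10,202.00 − €5,200.00) = €161.20 + 13.6% × €5,002.00 = €841.47
Workforce Levy: 5.2% × €10,802.00 = €561.70
Total: €841.47 + €561.70 = €1,403.17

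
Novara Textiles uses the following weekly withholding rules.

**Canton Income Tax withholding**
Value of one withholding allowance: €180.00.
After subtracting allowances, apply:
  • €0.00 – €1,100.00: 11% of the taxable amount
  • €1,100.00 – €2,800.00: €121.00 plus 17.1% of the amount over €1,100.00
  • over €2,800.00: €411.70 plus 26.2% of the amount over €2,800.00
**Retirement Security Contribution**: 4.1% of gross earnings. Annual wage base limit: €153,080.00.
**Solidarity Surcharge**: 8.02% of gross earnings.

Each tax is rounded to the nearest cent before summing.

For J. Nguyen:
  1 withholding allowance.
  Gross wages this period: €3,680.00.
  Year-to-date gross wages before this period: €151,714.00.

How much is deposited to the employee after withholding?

€2,733.75

Canton Income Tax: taxable = €3,680.00 − 1×€180.00 = €3,500.00
  €411.70 + 26.2% × (€3,500.00 − €2,800.00) = €411.70 + 26.2% × €700.00 = €595.10
Retirement Security Contribution: cap €153,080.00 − YTD €151,714.00 = €1,366.00 subject; 4.1% × €1,366.00 = €56.01
Solidarity Surcharge: 8.02% × €3,680.00 = €295.14
Total withheld: €595.10 + €56.01 + €295.14 = €946.25
Net pay: €3,680.00 − €946.25 = €2,733.75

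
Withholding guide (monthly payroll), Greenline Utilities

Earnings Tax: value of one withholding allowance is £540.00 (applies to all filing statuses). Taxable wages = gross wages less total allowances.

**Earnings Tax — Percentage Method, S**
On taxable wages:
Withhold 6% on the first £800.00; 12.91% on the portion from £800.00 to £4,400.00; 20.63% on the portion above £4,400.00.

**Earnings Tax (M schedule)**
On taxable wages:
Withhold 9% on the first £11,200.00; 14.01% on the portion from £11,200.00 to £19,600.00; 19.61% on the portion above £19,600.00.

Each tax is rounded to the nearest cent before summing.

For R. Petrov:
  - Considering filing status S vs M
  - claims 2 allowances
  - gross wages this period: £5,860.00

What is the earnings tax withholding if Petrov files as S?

£591.15

Earnings Tax (S): taxable = £5,860.00 − 2×£540.00 = £4,780.00
  £512.76 + 20.63% × (£4,780.00 − £4,400.00) = £512.76 + 20.63% × £380.00 = £591.15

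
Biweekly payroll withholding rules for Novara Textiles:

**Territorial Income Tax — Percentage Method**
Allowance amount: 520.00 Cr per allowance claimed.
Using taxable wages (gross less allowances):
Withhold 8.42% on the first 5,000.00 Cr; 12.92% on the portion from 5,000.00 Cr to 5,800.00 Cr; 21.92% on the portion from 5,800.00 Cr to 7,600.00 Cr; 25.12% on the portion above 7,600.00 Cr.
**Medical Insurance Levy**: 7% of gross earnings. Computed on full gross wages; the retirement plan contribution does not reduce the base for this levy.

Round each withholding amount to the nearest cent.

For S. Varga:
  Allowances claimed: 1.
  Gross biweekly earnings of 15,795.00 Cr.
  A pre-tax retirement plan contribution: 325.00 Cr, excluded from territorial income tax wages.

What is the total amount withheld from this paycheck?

Territorial Income Tax: taxable = 15,795.00 Cr − 325.00 Cr − 1×520.00 Cr = 14,950.00 Cr
  918.92 Cr + 25.12% × (14,950.00 Cr − 7,600.00 Cr) = 918.92 Cr + 25.12% × 7,350.00 Cr = 2,765.24 Cr
Medical Insurance Levy: 7% × 15,795.00 Cr = 1,105.65 Cr
Total: 2,765.24 Cr + 1,105.65 Cr = 3,870.89 Cr

3,870.89 Cr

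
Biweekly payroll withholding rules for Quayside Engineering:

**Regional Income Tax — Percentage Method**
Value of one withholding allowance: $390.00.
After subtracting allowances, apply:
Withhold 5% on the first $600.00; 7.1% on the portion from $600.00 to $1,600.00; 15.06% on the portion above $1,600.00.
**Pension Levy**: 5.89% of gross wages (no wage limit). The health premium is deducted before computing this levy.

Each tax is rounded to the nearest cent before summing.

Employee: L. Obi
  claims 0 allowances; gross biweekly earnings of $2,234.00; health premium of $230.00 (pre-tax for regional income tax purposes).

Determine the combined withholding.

$279.88

Regional Income Tax: taxable = $2,234.00 − $230.00 = $2,004.00
  $101.00 + 15.06% × ($2,004.00 − $1,600.00) = $101.00 + 15.06% × $404.00 = $161.84
Pension Levy: 5.89% × $2,004.00 = $118.04
Total: $161.84 + $118.04 = $279.88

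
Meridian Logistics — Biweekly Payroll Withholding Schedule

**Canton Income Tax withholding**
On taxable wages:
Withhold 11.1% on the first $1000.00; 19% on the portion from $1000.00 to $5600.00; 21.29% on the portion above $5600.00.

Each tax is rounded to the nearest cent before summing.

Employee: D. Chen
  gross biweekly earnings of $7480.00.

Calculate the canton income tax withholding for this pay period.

Canton Income Tax: taxable = $7480.00
  $985.00 + 21.29% × ($7480.00 − $5600.00) = $985.00 + 21.29% × $1880.00 = $1385.25

$1385.25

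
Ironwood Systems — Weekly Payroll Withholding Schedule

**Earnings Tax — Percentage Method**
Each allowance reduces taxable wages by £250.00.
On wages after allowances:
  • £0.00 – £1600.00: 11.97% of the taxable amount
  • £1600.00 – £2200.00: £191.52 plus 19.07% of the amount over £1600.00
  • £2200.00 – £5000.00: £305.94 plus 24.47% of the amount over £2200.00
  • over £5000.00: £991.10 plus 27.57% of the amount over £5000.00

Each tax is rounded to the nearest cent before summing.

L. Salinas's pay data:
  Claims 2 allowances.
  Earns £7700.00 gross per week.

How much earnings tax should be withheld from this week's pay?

Earnings Tax: taxable = £7700.00 − 2×£250.00 = £7200.00
  £991.10 + 27.57% × (£7200.00 − £5000.00) = £991.10 + 27.57% × £2200.00 = £1597.64

£1597.64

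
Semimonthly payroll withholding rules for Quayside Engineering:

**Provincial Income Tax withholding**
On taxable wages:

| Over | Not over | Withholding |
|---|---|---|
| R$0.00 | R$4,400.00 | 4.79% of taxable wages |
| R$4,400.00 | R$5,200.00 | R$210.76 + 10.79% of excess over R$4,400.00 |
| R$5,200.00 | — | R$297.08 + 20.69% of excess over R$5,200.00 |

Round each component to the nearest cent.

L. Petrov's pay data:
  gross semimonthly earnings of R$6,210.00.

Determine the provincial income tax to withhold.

Provincial Income Tax: taxable = R$6,210.00
  R$297.08 + 20.69% × (R$6,210.00 − R$5,200.00) = R$297.08 + 20.69% × R$1,010.00 = R$506.05

R$506.05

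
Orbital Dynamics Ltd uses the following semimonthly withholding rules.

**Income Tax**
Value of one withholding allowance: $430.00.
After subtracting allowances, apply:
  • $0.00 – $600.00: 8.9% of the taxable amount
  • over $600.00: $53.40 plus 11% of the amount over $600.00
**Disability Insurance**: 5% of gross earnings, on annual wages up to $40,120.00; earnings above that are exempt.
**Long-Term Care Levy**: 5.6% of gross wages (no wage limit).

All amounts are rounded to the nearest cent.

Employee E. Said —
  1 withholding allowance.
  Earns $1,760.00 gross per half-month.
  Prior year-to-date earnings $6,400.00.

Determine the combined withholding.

$320.26

Income Tax: taxable = $1,760.00 − 1×$430.00 = $1,330.00
  $53.40 + 11% × ($1,330.00 − $600.00) = $53.40 + 11% × $730.00 = $133.70
Disability Insurance: 5% × $1,760.00 = $88.00
Long-Term Care Levy: 5.6% × $1,760.00 = $98.56
Total: $133.70 + $88.00 + $98.56 = $320.26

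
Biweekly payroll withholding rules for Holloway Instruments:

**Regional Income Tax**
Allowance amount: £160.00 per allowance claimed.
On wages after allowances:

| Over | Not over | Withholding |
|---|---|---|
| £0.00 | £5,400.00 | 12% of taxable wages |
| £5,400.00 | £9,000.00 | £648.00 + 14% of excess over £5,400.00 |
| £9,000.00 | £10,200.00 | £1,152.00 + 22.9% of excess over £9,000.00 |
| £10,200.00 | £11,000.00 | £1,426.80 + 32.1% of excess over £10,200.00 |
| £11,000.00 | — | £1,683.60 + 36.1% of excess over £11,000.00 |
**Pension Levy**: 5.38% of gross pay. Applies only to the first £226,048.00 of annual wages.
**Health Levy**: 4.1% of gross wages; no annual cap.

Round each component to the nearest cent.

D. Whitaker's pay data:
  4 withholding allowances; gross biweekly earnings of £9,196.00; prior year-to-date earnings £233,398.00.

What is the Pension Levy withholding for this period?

Pension Levy: YTD £233,398.00 ≥ cap £226,048.00 → £0.00

£0.00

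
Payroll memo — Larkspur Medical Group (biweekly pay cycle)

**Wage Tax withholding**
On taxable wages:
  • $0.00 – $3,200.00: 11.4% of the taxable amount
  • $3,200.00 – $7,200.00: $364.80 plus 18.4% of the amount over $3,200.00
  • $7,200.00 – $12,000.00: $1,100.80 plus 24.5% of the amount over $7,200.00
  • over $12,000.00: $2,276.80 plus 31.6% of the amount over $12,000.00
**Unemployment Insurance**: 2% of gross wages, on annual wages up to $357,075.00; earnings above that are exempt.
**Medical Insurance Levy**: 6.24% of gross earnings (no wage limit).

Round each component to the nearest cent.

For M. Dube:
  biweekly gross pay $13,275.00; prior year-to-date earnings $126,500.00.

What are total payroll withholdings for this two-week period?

$3,773.56

Wage Tax: taxable = $13,275.00
  $2,276.80 + 31.6% × ($13,275.00 − $12,000.00) = $2,276.80 + 31.6% × $1,275.00 = $2,679.70
Unemployment Insurance: 2% × $13,275.00 = $265.50
Medical Insurance Levy: 6.24% × $13,275.00 = $828.36
Total: $2,679.70 + $265.50 + $828.36 = $3,773.56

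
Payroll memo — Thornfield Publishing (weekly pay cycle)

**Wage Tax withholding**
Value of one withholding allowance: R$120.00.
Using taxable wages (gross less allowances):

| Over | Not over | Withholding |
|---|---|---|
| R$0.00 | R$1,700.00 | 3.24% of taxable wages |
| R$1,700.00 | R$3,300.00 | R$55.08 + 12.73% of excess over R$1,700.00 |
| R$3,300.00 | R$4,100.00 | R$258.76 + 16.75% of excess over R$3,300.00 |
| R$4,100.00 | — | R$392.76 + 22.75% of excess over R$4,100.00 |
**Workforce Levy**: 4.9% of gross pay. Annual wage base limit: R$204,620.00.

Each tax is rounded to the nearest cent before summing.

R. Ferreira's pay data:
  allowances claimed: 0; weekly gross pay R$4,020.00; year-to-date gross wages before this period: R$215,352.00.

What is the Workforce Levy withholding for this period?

R$0.00

Workforce Levy: YTD R$215,352.00 ≥ cap R$204,620.00 → R$0.00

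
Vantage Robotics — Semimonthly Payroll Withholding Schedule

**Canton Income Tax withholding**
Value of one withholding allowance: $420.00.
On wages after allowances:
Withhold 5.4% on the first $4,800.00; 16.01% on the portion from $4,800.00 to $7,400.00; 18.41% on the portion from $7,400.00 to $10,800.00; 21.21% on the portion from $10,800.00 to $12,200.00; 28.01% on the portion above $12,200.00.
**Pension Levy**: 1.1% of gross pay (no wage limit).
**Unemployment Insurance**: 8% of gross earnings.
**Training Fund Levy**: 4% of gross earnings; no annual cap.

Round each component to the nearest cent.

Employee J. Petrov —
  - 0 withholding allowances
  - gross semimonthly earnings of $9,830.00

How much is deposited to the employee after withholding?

$7,419.45

Canton Income Tax: taxable = $9,830.00
  $675.46 + 18.41% × ($9,830.00 − $7,400.00) = $675.46 + 18.41% × $2,430.00 = $1,122.82
Pension Levy: 1.1% × $9,830.00 = $108.13
Unemployment Insurance: 8% × $9,830.00 = $786.40
Training Fund Levy: 4% × $9,830.00 = $393.20
Total withheld: $1,122.82 + $108.13 + $786.40 + $393.20 = $2,410.55
Net pay: $9,830.00 − $2,410.55 = $7,419.45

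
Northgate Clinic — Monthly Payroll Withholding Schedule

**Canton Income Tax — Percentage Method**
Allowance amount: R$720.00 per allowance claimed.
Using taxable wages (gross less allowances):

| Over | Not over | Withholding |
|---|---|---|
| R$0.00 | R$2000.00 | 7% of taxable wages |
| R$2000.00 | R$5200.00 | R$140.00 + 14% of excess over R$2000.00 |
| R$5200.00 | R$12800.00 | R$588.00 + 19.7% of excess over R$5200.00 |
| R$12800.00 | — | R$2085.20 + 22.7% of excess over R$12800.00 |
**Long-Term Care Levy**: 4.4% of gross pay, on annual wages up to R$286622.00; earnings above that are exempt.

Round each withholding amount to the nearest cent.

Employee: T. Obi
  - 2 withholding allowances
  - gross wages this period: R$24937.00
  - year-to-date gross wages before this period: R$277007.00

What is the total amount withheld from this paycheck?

Canton Income Tax: taxable = R$24937.00 − 2×R$720.00 = R$23497.00
  R$2085.20 + 22.7% × (R$23497.00 − R$12800.00) = R$2085.20 + 22.7% × R$10697.00 = R$4513.42
Long-Term Care Levy: cap R$286622.00 − YTD R$277007.00 = R$9615.00 subject; 4.4% × R$9615.00 = R$423.06
Total: R$4513.42 + R$423.06 = R$4936.48

R$4936.48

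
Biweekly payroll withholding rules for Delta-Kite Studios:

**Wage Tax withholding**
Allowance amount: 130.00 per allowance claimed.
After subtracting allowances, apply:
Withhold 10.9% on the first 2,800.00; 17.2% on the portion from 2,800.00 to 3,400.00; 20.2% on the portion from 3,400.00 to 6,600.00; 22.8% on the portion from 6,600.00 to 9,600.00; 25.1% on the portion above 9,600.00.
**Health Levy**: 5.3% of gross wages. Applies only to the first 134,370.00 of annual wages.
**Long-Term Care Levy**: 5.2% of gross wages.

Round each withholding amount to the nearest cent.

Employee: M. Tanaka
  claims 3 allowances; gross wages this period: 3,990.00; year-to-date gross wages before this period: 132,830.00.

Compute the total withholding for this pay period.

737.90

Wage Tax: taxable = 3,990.00 − 3×130.00 = 3,600.00
  408.40 + 20.2% × (3,600.00 − 3,400.00) = 408.40 + 20.2% × 200.00 = 448.80
Health Levy: cap 134,370.00 − YTD 132,830.00 = 1,540.00 subject; 5.3% × 1,540.00 = 81.62
Long-Term Care Levy: 5.2% × 3,990.00 = 207.48
Total: 448.80 + 81.62 + 207.48 = 737.90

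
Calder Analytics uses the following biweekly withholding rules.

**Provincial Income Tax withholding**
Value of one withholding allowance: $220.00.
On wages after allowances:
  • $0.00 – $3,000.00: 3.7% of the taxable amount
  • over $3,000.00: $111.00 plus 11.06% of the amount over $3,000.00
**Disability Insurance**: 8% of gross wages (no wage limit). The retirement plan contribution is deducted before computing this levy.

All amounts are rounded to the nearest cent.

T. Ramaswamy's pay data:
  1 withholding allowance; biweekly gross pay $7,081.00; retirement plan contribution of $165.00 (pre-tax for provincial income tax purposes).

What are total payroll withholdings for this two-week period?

Provincial Income Tax: taxable = $7,081.00 − $165.00 − 1×$220.00 = $6,696.00
  $111.00 + 11.06% × ($6,696.00 − $3,000.00) = $111.00 + 11.06% × $3,696.00 = $519.78
Disability Insurance: 8% × $6,916.00 = $553.28
Total: $519.78 + $553.28 = $1,073.06

$1,073.06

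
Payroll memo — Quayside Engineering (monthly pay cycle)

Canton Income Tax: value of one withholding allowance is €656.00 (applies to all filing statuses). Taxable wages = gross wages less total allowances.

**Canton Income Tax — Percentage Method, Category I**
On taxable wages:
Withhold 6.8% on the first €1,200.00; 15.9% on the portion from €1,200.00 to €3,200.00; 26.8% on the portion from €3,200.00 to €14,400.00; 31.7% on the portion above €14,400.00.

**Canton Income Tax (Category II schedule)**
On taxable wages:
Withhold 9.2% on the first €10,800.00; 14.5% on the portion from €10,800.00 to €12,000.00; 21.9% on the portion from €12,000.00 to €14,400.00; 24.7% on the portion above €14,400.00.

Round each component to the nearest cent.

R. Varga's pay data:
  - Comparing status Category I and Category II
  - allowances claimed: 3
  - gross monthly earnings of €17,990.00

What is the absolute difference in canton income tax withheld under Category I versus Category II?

€1,821.54

Canton Income Tax (Category I): taxable = €17,990.00 − 3×€656.00 = €16,022.00
  €3,401.20 + 31.7% × (€16,022.00 − €14,400.00) = €3,401.20 + 31.7% × €1,622.00 = €3,915.37
Canton Income Tax (Category II): taxable = €17,990.00 − 3×€656.00 = €16,022.00
  €1,693.20 + 24.7% × (€16,022.00 − €14,400.00) = €1,693.20 + 24.7% × €1,622.00 = €2,093.83
Difference: |€3,915.37 − €2,093.83| = €1,821.54 (higher under Category I)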